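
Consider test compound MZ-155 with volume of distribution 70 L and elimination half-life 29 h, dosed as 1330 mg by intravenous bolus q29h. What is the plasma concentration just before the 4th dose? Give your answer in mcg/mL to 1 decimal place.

16.6 mcg/mL

f = (1/2)^(τ/t½) = (1/2)^(29/29) ≈ 0.5000.
C₀ = D/Vd = 1330/70 ≈ 19.000 mcg/mL.
Before the 4th dose, 3 doses have been given. Superposition: Cmin = C₀·(f + f² + … + f^3).
≈ 19.000 × (0.5000 + 0.2500 + 0.1250) ≈ 19.000 × 0.8750 ≈ 16.625 mcg/mL.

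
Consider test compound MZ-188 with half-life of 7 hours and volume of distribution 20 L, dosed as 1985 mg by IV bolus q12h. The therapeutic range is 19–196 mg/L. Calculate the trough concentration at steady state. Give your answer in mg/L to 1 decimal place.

43.5 mg/L

Over one 12-h interval, 12/7 ≈ 1.7143 half-lives elapse, leaving f ≈ 0.3048 of each dose.
Each bolus raises the concentration by D/Vd = 1985/20 ≈ 99.250 mg/L.
Steady-state trough Cmin,ss = C₀·f/(1−f) ≈ 99.250 × 0.3048/0.6952 ≈ 43.515 mg/L.
Trough 43.5 mg/L vs MEC 19 mg/L: adequate.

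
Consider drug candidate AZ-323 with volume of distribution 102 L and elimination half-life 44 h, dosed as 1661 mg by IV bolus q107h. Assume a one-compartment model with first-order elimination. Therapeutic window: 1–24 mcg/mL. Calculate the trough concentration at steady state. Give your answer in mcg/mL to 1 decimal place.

Over one 107-h interval, 107/44 ≈ 2.4318 half-lives elapse, leaving f ≈ 0.1853 of each dose.
Each bolus raises the concentration by D/Vd = 1661/102 ≈ 16.284 mcg/mL.
Steady-state trough Cmin,ss = C₀·f/(1−f) ≈ 16.284 × 0.1853/0.8147 ≈ 3.704 mcg/mL.
Trough 3.7 mcg/mL vs MEC 1 mcg/mL: adequate.

3.7 mcg/mL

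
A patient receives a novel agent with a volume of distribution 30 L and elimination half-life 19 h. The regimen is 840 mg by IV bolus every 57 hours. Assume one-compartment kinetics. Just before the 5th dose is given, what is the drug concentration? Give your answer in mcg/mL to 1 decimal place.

f = (1/2)^(τ/t½) = (1/2)^(57/19) ≈ 0.1250.
C₀ = D/Vd = 840/30 ≈ 28.000 mcg/mL.
Before the 5th dose, 4 doses have been given. Superposition: Cmin = C₀·(f + f² + … + f^4).
≈ 28.000 × (0.1250 + 0.0156 + 0.0020 + 0.0002) ≈ 28.000 × 0.1428 ≈ 3.998 mcg/mL.

4.0 mcg/mL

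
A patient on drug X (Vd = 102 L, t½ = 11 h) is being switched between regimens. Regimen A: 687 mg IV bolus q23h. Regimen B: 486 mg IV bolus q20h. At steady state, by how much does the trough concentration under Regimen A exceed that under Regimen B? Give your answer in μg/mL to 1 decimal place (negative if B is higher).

0.2 μg/mL

Regimen A: f = (1/2)^(23/11) ≈ 0.2347; Cmin,ss = (687/102)·f/(1−f) ≈ 2.066 μg/mL.
Regimen B: f = (1/2)^(20/11) ≈ 0.2836; Cmin,ss = (486/102)·f/(1−f) ≈ 1.886 μg/mL.
Difference ≈ 2.066 − 1.886 ≈ 0.180 μg/mL.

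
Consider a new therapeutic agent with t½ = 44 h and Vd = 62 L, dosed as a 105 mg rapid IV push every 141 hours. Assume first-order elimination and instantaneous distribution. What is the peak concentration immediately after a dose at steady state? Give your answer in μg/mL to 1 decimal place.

Over one 141-h interval, 141/44 ≈ 3.2045 half-lives elapse, leaving f ≈ 0.1085 of each dose.
At steady state, accumulation factor R = 1/(1 − e^(−kτ)) ≈ 1.1217.
Each bolus raises the concentration by D/Vd = 105/62 ≈ 1.694 μg/mL.
Steady-state peak Cmax,ss = C₀·R ≈ 1.694 × 1.1217 ≈ 1.900 μg/mL.

1.9 μg/mL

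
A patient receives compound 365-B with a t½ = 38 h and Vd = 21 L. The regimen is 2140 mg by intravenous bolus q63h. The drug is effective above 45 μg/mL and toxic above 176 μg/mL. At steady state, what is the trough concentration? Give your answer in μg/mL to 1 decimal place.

Over one 63-h interval, 63/38 ≈ 1.6579 half-lives elapse, leaving f ≈ 0.3169 of each dose.
Accumulation ratio R = 1/(1 − f) ≈ 1/0.6831 ≈ 1.4639.
Each bolus raises the concentration by D/Vd = 2140/21 ≈ 101.905 μg/mL.
Cmax,ss = C₀/(1 − f) ≈ 101.905/0.6831 ≈ 149.180 μg/mL.
Steady-state trough Cmin,ss = Cmax,ss·f ≈ 149.180 × 0.3169 ≈ 47.275 μg/mL.
Trough 47.3 μg/mL vs MEC 45 μg/mL: adequate.

47.3 μg/mL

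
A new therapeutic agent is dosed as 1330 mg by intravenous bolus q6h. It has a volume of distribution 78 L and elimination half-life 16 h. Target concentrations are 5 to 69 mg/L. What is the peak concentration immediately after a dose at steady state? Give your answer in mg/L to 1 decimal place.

74.5 mg/L

k = ln2/t½ = ln2/16 ≈ 0.043322 h⁻¹; fraction remaining f = e^(−kτ) = e^(−0.043322×6) ≈ 0.7711.
At steady state, accumulation factor R = 1/(1 − e^(−kτ)) ≈ 4.3687.
Single-dose peak C₀ = D/Vd = 1330/78 ≈ 17.051 mg/L.
Steady-state peak Cmax,ss = C₀·R ≈ 17.051 × 4.3687 ≈ 74.491 mg/L.
Peak 74.5 mg/L vs MTC 69 mg/L: exceeds toxic threshold.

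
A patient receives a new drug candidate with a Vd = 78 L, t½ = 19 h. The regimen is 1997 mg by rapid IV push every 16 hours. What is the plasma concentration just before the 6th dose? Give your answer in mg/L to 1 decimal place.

f = (1/2)^(τ/t½) = (1/2)^(16/19) ≈ 0.5578.
C₀ = D/Vd = 1997/78 ≈ 25.603 mg/L.
Before the 6th dose, 5 doses have been given. Superposition: Cmin = C₀·(f + f² + … + f^5).
≈ 25.603 × (0.5578 + 0.3111 + 0.1736 + 0.0968 + 0.0540) ≈ 25.603 × 1.1933 ≈ 30.552 mg/L.

30.6 mg/L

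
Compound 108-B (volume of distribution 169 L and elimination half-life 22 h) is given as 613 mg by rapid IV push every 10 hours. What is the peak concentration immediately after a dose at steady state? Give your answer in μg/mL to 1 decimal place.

k = ln2/t½ = ln2/22 ≈ 0.031507 h⁻¹; fraction remaining f = e^(−kτ) = e^(−0.031507×10) ≈ 0.7297.
At steady state, accumulation factor R = 1/(1 − e^(−kτ)) ≈ 3.6996.
Each bolus raises the concentration by D/Vd = 613/169 ≈ 3.627 μg/mL.
Cmax,ss = C₀/(1 − f) ≈ 3.627/0.2703 ≈ 13.418 μg/mL.

13.4 μg/mL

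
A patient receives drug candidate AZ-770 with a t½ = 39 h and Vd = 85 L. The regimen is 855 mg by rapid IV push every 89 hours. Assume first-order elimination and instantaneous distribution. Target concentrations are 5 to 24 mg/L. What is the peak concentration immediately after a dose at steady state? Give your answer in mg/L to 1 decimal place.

τ/t½ = 89/39 ≈ 2.2821, so fraction remaining f = (1/2)^(89/39) ≈ 0.2056.
Accumulation ratio R = 1/(1 − f) ≈ 1/0.7944 ≈ 1.2588.
Each bolus raises the concentration by D/Vd = 855/85 ≈ 10.059 mg/L.
Cmax,ss = C₀/(1 − f) ≈ 10.059/0.7944 ≈ 12.662 mg/L.
Peak 12.7 mg/L vs MTC 24 mg/L: below toxic threshold.

12.7 mg/L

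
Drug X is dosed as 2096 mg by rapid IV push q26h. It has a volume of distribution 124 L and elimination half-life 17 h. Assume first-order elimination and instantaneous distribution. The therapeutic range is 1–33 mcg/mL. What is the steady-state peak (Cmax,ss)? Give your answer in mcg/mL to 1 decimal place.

25.9 mcg/mL

Over one 26-h interval, 26/17 ≈ 1.5294 half-lives elapse, leaving f ≈ 0.3464 of each dose.
Accumulation ratio R = 1/(1 − f) ≈ 1/0.6536 ≈ 1.5300.
Single-dose peak C₀ = D/Vd = 2096/124 ≈ 16.903 mcg/mL.
Steady-state peak Cmax,ss = C₀·R ≈ 16.903 × 1.5300 ≈ 25.862 mcg/mL.
Peak 25.9 mcg/mL vs MTC 33 mcg/mL: below toxic threshold.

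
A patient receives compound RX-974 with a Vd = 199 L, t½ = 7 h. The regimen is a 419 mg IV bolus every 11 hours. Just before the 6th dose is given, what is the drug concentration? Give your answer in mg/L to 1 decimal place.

f = (1/2)^(τ/t½) = (1/2)^(11/7) ≈ 0.3365.
C₀ = D/Vd = 419/199 ≈ 2.106 mg/L.
Before the 6th dose, 5 doses have been given. Superposition: Cmin = C₀·(f + f² + … + f^5).
≈ 2.106 × (0.3365 + 0.1132 + 0.0381 + 0.0128 + 0.0043) ≈ 2.106 × 0.5049 ≈ 1.063 mg/L.

1.1 mg/L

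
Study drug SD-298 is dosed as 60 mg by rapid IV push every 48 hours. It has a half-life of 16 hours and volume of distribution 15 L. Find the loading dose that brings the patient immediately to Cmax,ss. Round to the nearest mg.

f = (1/2)^(48/16) ≈ 0.125000; accumulation ratio R = 1/(1−f) ≈ 1.14286.
Loading dose to hit Cmax,ss on first dose: D_load = D_maint·R ≈ 60 × 1.14286 ≈ 68.57 mg.

69 mg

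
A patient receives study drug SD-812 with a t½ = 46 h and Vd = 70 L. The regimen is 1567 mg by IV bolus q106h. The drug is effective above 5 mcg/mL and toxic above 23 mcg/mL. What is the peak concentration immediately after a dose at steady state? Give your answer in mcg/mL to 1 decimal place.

28.1 mcg/mL

k = ln2/t½ = ln2/46 ≈ 0.015068 h⁻¹; fraction remaining f = e^(−kτ) = e^(−0.015068×106) ≈ 0.2025.
Accumulation ratio R = 1/(1 − f) ≈ 1/0.7975 ≈ 1.2539.
Each bolus raises the concentration by D/Vd = 1567/70 ≈ 22.386 mcg/mL.
Steady-state peak Cmax,ss = C₀·R ≈ 22.386 × 1.2539 ≈ 28.070 mcg/mL.
Peak 28.1 mcg/mL vs MTC 23 mcg/mL: exceeds toxic threshold.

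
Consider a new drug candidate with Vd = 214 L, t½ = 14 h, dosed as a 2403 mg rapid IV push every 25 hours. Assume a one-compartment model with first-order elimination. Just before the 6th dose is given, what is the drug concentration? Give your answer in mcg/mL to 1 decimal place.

4.6 mcg/mL

f = (1/2)^(τ/t½) = (1/2)^(25/14) ≈ 0.2900.
C₀ = D/Vd = 2403/214 ≈ 11.229 mcg/mL.
Before the 6th dose, 5 doses have been given. Superposition: Cmin = C₀·(f + f² + … + f^5).
≈ 11.229 × (0.2900 + 0.0841 + 0.0244 + 0.0071 + 0.0021) ≈ 11.229 × 0.4077 ≈ 4.578 mcg/mL.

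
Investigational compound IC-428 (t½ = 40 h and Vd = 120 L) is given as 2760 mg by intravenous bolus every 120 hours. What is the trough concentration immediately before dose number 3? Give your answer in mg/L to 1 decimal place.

f = (1/2)^(τ/t½) = (1/2)^(120/40) ≈ 0.1250.
C₀ = D/Vd = 2760/120 ≈ 23.000 mg/L.
Before the 3rd dose, 2 doses have been given. Superposition: Cmin = C₀·(f + f²).
≈ 23.000 × (0.1250 + 0.0156) ≈ 23.000 × 0.1406 ≈ 3.234 mg/L.

3.2 mg/L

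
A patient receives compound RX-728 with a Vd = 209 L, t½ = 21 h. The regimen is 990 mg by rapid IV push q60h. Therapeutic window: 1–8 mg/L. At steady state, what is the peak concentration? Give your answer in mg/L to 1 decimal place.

5.5 mg/L

k = ln2/t½ = ln2/21 ≈ 0.033007 h⁻¹; fraction remaining f = e^(−kτ) = e^(−0.033007×60) ≈ 0.1380.
Accumulation ratio R = 1/(1 − f) ≈ 1/0.8620 ≈ 1.1601.
Single-dose peak C₀ = D/Vd = 990/209 ≈ 4.737 mg/L.
Steady-state peak Cmax,ss = C₀·R ≈ 4.737 × 1.1601 ≈ 5.495 mg/L.
Peak 5.5 mg/L vs MTC 8 mg/L: below toxic threshold.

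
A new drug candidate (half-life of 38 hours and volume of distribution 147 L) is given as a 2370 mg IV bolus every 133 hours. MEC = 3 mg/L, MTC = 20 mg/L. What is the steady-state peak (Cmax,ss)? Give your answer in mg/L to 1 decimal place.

17.7 mg/L

k = ln2/t½ = ln2/38 ≈ 0.018241 h⁻¹; fraction remaining f = e^(−kτ) = e^(−0.018241×133) ≈ 0.0884.
Accumulation ratio R = 1/(1 − f) ≈ 1/0.9116 ≈ 1.0970.
Each bolus raises the concentration by D/Vd = 2370/147 ≈ 16.122 mg/L.
Steady-state peak Cmax,ss = C₀·R ≈ 16.122 × 1.0970 ≈ 17.686 mg/L.
Peak 17.7 mg/L vs MTC 20 mg/L: below toxic threshold.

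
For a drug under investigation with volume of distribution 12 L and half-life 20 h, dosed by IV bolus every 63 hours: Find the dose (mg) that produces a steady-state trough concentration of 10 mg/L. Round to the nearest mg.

τ/t½ = 63/20 ≈ 3.15, so f = (1/2)^(63/20) ≈ 0.112656.
Cmin,ss = (D/Vd)·f/(1−f), so D = Cmin,ss·Vd·(1−f)/f.
D = 10 × 12 × (1−f)/f ≈ 10 × 12 × 7.87658 ≈ 945.19 mg.

945 mg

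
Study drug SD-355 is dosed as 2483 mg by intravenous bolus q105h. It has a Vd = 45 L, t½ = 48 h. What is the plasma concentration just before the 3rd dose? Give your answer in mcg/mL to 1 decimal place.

14.8 mcg/mL

f = (1/2)^(τ/t½) = (1/2)^(105/48) ≈ 0.2195.
C₀ = D/Vd = 2483/45 ≈ 55.178 mcg/mL.
Before the 3rd dose, 2 doses have been given. Superposition: Cmin = C₀·(f + f²).
≈ 55.178 × (0.2195 + 0.0482) ≈ 55.178 × 0.2677 ≈ 14.771 mcg/mL.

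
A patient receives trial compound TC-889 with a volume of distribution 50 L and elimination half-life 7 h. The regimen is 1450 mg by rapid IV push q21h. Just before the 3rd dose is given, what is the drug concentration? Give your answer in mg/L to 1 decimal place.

f = (1/2)^(τ/t½) = (1/2)^(21/7) ≈ 0.1250.
C₀ = D/Vd = 1450/50 ≈ 29.000 mg/L.
Before the 3rd dose, 2 doses have been given. Superposition: Cmin = C₀·(f + f²).
≈ 29.000 × (0.1250 + 0.0156) ≈ 29.000 × 0.1406 ≈ 4.077 mg/L.

4.1 mg/L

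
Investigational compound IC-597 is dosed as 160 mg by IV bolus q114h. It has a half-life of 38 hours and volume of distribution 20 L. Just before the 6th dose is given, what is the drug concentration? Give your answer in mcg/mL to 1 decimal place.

f = (1/2)^(τ/t½) = (1/2)^(114/38) ≈ 0.1250.
C₀ = D/Vd = 160/20 ≈ 8.000 mcg/mL.
Before the 6th dose, 5 doses have been given. Superposition: Cmin = C₀·(f + f² + … + f^5).
≈ 8.000 × (0.1250 + 0.0156 + 0.0020 + 0.0002 + 0.0000) ≈ 8.000 × 0.1428 ≈ 1.142 mcg/mL.

1.1 mcg/mL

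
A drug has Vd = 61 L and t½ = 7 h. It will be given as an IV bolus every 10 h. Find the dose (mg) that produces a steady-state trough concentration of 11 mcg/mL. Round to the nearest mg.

τ/t½ = 10/7 ≈ 1.4286, so f = (1/2)^(10/7) ≈ 0.371499.
Cmin,ss = (D/Vd)·f/(1−f), so D = Cmin,ss·Vd·(1−f)/f.
D = 11 × 61 × (1−f)/f ≈ 11 × 61 × 1.69180 ≈ 1135.20 mg.

1135 mg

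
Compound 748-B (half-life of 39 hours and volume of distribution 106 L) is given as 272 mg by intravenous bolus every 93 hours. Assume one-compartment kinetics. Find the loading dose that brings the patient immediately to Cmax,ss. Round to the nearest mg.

336 mg

f = (1/2)^(93/39) ≈ 0.191496; accumulation ratio R = 1/(1−f) ≈ 1.23685.
Loading dose to hit Cmax,ss on first dose: D_load = D_maint·R ≈ 272 × 1.23685 ≈ 336.42 mg.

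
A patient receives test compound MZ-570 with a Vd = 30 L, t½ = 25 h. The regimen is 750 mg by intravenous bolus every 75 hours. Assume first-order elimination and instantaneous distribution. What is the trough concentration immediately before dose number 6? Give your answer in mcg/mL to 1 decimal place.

3.6 mcg/mL

f = (1/2)^(τ/t½) = (1/2)^(75/25) ≈ 0.1250.
C₀ = D/Vd = 750/30 ≈ 25.000 mcg/mL.
Before the 6th dose, 5 doses have been given. Superposition: Cmin = C₀·(f + f² + … + f^5).
≈ 25.000 × (0.1250 + 0.0156 + 0.0020 + 0.0002 + 0.0000) ≈ 25.000 × 0.1428 ≈ 3.570 mcg/mL.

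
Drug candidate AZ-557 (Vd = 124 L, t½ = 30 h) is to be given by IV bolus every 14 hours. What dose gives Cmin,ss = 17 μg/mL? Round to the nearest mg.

τ/t½ = 14/30 ≈ 0.46667, so f = (1/2)^(14/30) ≈ 0.723635.
Cmin,ss = (D/Vd)·f/(1−f), so D = Cmin,ss·Vd·(1−f)/f.
D = 17 × 124 × (1−f)/f ≈ 17 × 124 × 0.38191 ≈ 805.07 mg.

805 mg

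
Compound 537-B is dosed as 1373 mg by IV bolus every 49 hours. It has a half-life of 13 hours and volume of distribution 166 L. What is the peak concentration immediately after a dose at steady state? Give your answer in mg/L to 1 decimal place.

8.9 mg/L

k = ln2/t½ = ln2/13 ≈ 0.053319 h⁻¹; fraction remaining f = e^(−kτ) = e^(−0.053319×49) ≈ 0.0733.
Accumulation ratio R = 1/(1 − f) ≈ 1/0.9267 ≈ 1.0791.
Each bolus raises the concentration by D/Vd = 1373/166 ≈ 8.271 mg/L.
Cmax,ss = C₀/(1 − f) ≈ 8.271/0.9267 ≈ 8.925 mg/L.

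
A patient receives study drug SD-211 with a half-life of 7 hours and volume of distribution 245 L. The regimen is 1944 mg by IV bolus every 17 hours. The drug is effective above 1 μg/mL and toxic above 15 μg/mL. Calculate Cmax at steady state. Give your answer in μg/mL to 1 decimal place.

9.7 μg/mL

Over one 17-h interval, 17/7 ≈ 2.4286 half-lives elapse, leaving f ≈ 0.1857 of each dose.
Accumulation ratio R = 1/(1 − f) ≈ 1/0.8143 ≈ 1.2280.
Each bolus raises the concentration by D/Vd = 1944/245 ≈ 7.935 μg/mL.
Steady-state peak Cmax,ss = C₀·R ≈ 7.935 × 1.2280 ≈ 9.744 μg/mL.
Peak 9.7 μg/mL vs MTC 15 μg/mL: below toxic threshold.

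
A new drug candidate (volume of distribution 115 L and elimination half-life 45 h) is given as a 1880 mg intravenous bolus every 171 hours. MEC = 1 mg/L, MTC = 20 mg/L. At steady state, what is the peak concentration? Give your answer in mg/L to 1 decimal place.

17.6 mg/L

Over one 171-h interval, 171/45 ≈ 3.8 half-lives elapse, leaving f ≈ 0.0718 of each dose.
Accumulation ratio R = 1/(1 − f) ≈ 1/0.9282 ≈ 1.0774.
Single-dose peak C₀ = D/Vd = 1880/115 ≈ 16.348 mg/L.
Steady-state peak Cmax,ss = C₀·R ≈ 16.348 × 1.0774 ≈ 17.613 mg/L.
Peak 17.6 mg/L vs MTC 20 mg/L: below toxic threshold.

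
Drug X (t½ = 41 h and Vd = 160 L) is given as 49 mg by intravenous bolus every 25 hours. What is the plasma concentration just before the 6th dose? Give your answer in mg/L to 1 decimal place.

0.5 mg/L

f = (1/2)^(τ/t½) = (1/2)^(25/41) ≈ 0.6553.
C₀ = D/Vd = 49/160 ≈ 0.306 mg/L.
Before the 6th dose, 5 doses have been given. Superposition: Cmin = C₀·(f + f² + … + f^5).
≈ 0.306 × (0.6553 + 0.4294 + 0.2814 + 0.1844 + 0.1208) ≈ 0.306 × 1.6713 ≈ 0.511 mg/L.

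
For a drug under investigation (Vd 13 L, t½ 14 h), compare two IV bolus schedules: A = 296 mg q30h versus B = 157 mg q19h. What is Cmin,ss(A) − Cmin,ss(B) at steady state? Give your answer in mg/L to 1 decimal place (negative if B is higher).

-1.1 mg/L

Regimen A: f = (1/2)^(30/14) ≈ 0.2264; Cmin,ss = (296/13)·f/(1−f) ≈ 6.664 mg/L.
Regimen B: f = (1/2)^(19/14) ≈ 0.3904; Cmin,ss = (157/13)·f/(1−f) ≈ 7.734 mg/L.
Difference ≈ 6.664 − 7.734 ≈ -1.070 mg/L.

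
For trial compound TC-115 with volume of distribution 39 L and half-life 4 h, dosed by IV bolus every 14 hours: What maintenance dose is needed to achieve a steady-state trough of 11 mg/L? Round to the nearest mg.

4425 mg

τ/t½ = 14/4 ≈ 3.5, so f = (1/2)^(14/4) ≈ 0.088388.
Cmin,ss = (D/Vd)·f/(1−f), so D = Cmin,ss·Vd·(1−f)/f.
D = 11 × 39 × (1−f)/f ≈ 11 × 39 × 10.31375 ≈ 4424.60 mg.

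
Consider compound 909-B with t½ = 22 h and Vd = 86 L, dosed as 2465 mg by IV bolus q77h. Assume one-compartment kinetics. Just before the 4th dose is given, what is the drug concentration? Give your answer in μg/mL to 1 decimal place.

2.8 μg/mL

f = (1/2)^(τ/t½) = (1/2)^(77/22) ≈ 0.0884.
C₀ = D/Vd = 2465/86 ≈ 28.663 μg/mL.
Before the 4th dose, 3 doses have been given. Superposition: Cmin = C₀·(f + f² + … + f^3).
≈ 28.663 × (0.0884 + 0.0078 + 0.0007) ≈ 28.663 × 0.0969 ≈ 2.777 μg/mL.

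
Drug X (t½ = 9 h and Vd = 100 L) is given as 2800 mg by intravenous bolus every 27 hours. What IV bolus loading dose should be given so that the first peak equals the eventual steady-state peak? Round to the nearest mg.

f = (1/2)^(27/9) ≈ 0.125000; accumulation ratio R = 1/(1−f) ≈ 1.14286.
Loading dose to hit Cmax,ss on first dose: D_load = D_maint·R ≈ 2800 × 1.14286 ≈ 3200.01 mg.

3200 mg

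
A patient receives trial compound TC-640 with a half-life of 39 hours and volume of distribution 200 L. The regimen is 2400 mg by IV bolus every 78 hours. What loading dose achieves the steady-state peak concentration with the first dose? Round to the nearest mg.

f = (1/2)^(78/39) ≈ 0.250000; accumulation ratio R = 1/(1−f) ≈ 1.33333.
Loading dose to hit Cmax,ss on first dose: D_load = D_maint·R ≈ 2400 × 1.33333 ≈ 3199.99 mg.

3200 mg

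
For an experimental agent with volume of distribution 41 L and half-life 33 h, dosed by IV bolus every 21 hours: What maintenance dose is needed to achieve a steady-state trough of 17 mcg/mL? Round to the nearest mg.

τ/t½ = 21/33 ≈ 0.63636, so f = (1/2)^(21/33) ≈ 0.643332.
Cmin,ss = (D/Vd)·f/(1−f), so D = Cmin,ss·Vd·(1−f)/f.
D = 17 × 41 × (1−f)/f ≈ 17 × 41 × 0.55441 ≈ 386.42 mg.

386 mg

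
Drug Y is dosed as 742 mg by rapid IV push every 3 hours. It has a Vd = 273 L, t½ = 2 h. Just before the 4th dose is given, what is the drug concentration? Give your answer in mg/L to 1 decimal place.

f = (1/2)^(τ/t½) = (1/2)^(3/2) ≈ 0.3536.
C₀ = D/Vd = 742/273 ≈ 2.718 mg/L.
Before the 4th dose, 3 doses have been given. Superposition: Cmin = C₀·(f + f² + … + f^3).
≈ 2.718 × (0.3536 + 0.1250 + 0.0442) ≈ 2.718 × 0.5228 ≈ 1.421 mg/L.

1.4 mg/L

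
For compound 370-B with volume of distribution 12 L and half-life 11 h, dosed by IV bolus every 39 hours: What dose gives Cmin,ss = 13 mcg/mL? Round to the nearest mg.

1665 mg

τ/t½ = 39/11 ≈ 3.5455, so f = (1/2)^(39/11) ≈ 0.085647.
Cmin,ss = (D/Vd)·f/(1−f), so D = Cmin,ss·Vd·(1−f)/f.
D = 13 × 12 × (1−f)/f ≈ 13 × 12 × 10.67583 ≈ 1665.43 mg.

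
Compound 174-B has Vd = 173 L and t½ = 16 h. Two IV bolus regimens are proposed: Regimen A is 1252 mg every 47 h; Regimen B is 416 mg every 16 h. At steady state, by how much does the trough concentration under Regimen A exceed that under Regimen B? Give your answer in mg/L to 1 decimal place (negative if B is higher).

Regimen A: f = (1/2)^(47/16) ≈ 0.1305; Cmin,ss = (1252/173)·f/(1−f) ≈ 1.086 mg/L.
Regimen B: f = (1/2)^(16/16) ≈ 0.5000; Cmin,ss = (416/173)·f/(1−f) ≈ 2.405 mg/L.
Difference ≈ 1.086 − 2.405 ≈ -1.319 mg/L.

-1.3 mg/L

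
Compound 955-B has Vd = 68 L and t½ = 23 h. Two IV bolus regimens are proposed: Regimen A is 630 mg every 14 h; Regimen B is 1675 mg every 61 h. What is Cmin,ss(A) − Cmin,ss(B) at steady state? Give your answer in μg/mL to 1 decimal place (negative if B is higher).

13.0 μg/mL

Regimen A: f = (1/2)^(14/23) ≈ 0.6558; Cmin,ss = (630/68)·f/(1−f) ≈ 17.652 μg/mL.
Regimen B: f = (1/2)^(61/23) ≈ 0.1591; Cmin,ss = (1675/68)·f/(1−f) ≈ 4.660 μg/mL.
Difference ≈ 17.652 − 4.660 ≈ 12.992 μg/mL.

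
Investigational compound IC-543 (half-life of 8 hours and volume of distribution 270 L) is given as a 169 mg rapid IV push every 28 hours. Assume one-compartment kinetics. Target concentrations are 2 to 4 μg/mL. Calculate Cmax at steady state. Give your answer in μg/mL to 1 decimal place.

τ/t½ = 28/8 ≈ 3.5, so fraction remaining f = (1/2)^(28/8) ≈ 0.0884.
At steady state, accumulation factor R = 1/(1 − e^(−kτ)) ≈ 1.0970.
Single-dose peak C₀ = D/Vd = 169/270 ≈ 0.626 μg/mL.
Cmax,ss = C₀/(1 − f) ≈ 0.626/0.9116 ≈ 0.687 μg/mL.
Peak 0.7 μg/mL vs MTC 4 μg/mL: below toxic threshold.

0.7 μg/mL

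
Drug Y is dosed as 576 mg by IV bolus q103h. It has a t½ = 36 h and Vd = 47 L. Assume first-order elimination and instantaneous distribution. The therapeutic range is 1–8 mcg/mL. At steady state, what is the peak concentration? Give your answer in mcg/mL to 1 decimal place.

14.2 mcg/mL

k = ln2/t½ = ln2/36 ≈ 0.019254 h⁻¹; fraction remaining f = e^(−kτ) = e^(−0.019254×103) ≈ 0.1376.
At steady state, accumulation factor R = 1/(1 − e^(−kτ)) ≈ 1.1596.
Single-dose peak C₀ = D/Vd = 576/47 ≈ 12.255 mcg/mL.
Steady-state peak Cmax,ss = C₀·R ≈ 12.255 × 1.1596 ≈ 14.211 mcg/mL.
Peak 14.2 mcg/mL vs MTC 8 mcg/mL: exceeds toxic threshold.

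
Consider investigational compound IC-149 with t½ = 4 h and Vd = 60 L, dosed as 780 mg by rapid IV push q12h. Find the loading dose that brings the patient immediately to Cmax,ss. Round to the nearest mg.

891 mg

f = (1/2)^(12/4) ≈ 0.125000; accumulation ratio R = 1/(1−f) ≈ 1.14286.
Loading dose to hit Cmax,ss on first dose: D_load = D_maint·R ≈ 780 × 1.14286 ≈ 891.43 mg.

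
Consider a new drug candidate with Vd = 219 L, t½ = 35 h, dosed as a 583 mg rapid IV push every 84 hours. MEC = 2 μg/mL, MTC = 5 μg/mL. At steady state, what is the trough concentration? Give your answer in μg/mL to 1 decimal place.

Over one 84-h interval, 84/35 ≈ 2.4 half-lives elapse, leaving f ≈ 0.1895 of each dose.
Accumulation ratio R = 1/(1 − f) ≈ 1/0.8105 ≈ 1.2338.
Each bolus raises the concentration by D/Vd = 583/219 ≈ 2.662 μg/mL.
Cmax,ss = C₀/(1 − f) ≈ 2.662/0.8105 ≈ 3.284 μg/mL.
Steady-state trough Cmin,ss = Cmax,ss·f ≈ 3.284 × 0.1895 ≈ 0.622 μg/mL.
Trough 0.6 μg/mL vs MEC 2 μg/mL: subtherapeutic.

0.6 μg/mL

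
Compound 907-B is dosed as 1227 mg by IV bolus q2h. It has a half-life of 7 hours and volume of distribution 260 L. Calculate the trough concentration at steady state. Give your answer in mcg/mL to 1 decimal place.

21.5 mcg/mL

Over one 2-h interval, 2/7 ≈ 0.28571 half-lives elapse, leaving f ≈ 0.8203 of each dose.
Each bolus raises the concentration by D/Vd = 1227/260 ≈ 4.719 mcg/mL.
Steady-state trough Cmin,ss = C₀·f/(1−f) ≈ 4.719 × 0.8203/0.1797 ≈ 21.541 mcg/mL.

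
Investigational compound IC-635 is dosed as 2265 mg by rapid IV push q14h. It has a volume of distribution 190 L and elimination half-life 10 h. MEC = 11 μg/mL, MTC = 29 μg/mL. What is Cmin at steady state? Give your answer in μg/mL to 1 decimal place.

7.3 μg/mL

τ/t½ = 14/10 ≈ 1.4, so fraction remaining f = (1/2)^(14/10) ≈ 0.3789.
Each bolus raises the concentration by D/Vd = 2265/190 ≈ 11.921 μg/mL.
Steady-state trough Cmin,ss = C₀·f/(1−f) ≈ 11.921 × 0.3789/0.6211 ≈ 7.272 μg/mL.
Trough 7.3 μg/mL vs MEC 11 μg/mL: subtherapeutic.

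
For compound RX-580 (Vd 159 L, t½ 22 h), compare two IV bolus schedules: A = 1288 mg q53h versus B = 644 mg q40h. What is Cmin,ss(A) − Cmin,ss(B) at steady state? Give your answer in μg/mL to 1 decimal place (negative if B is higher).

0.3 μg/mL

Regimen A: f = (1/2)^(53/22) ≈ 0.1883; Cmin,ss = (1288/159)·f/(1−f) ≈ 1.879 μg/mL.
Regimen B: f = (1/2)^(40/22) ≈ 0.2836; Cmin,ss = (644/159)·f/(1−f) ≈ 1.603 μg/mL.
Difference ≈ 1.879 − 1.603 ≈ 0.276 μg/mL.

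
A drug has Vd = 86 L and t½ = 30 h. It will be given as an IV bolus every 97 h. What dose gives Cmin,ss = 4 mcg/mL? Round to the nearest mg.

2891 mg

τ/t½ = 97/30 ≈ 3.2333, so f = (1/2)^(97/30) ≈ 0.106333.
Cmin,ss = (D/Vd)·f/(1−f), so D = Cmin,ss·Vd·(1−f)/f.
D = 4 × 86 × (1−f)/f ≈ 4 × 86 × 8.40442 ≈ 2891.12 mg.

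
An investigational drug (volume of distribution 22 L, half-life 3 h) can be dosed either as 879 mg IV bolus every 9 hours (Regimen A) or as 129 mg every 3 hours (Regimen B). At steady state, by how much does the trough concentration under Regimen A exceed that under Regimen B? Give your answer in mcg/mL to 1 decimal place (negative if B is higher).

Regimen A: f = (1/2)^(9/3) ≈ 0.1250; Cmin,ss = (879/22)·f/(1−f) ≈ 5.708 mcg/mL.
Regimen B: f = (1/2)^(3/3) ≈ 0.5000; Cmin,ss = (129/22)·f/(1−f) ≈ 5.864 mcg/mL.
Difference ≈ 5.708 − 5.864 ≈ -0.156 mcg/mL.

-0.2 mcg/mL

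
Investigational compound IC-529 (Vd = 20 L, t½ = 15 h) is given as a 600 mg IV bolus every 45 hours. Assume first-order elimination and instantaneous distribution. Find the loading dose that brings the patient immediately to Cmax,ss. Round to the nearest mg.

686 mg

f = (1/2)^(45/15) ≈ 0.125000; accumulation ratio R = 1/(1−f) ≈ 1.14286.
Loading dose to hit Cmax,ss on first dose: D_load = D_maint·R ≈ 600 × 1.14286 ≈ 685.72 mg.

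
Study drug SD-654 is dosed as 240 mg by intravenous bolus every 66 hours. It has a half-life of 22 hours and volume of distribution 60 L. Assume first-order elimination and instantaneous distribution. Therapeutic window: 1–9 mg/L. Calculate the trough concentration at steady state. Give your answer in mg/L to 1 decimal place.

The dosing interval is 3 half-lives, so f = 2^(−3) = 0.125.
At steady state, R = 1/(1 − 0.125) = 8/7.
Single-dose peak C₀ = D/Vd = 240/60 = 4 mg/L.
Steady-state peak Cmax,ss = C₀·R = 4 × 8/7 ≈ 4.571 mg/L.
Steady-state trough Cmin,ss = Cmax,ss·f ≈ 4.571 × 0.125 ≈ 0.571 mg/L.
Trough 0.6 mg/L vs MEC 1 mg/L: subtherapeutic.

0.6 mg/L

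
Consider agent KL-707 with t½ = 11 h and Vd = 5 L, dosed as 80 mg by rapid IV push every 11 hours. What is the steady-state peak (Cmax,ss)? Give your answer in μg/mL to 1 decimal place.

The dosing interval is 1 half-life, so f = 2^(−1) = 0.5.
Accumulation ratio R = 1/(1 − f) = 1/0.5 = 2/1.
Single-dose peak C₀ = D/Vd = 80/5 = 16 μg/mL.
Steady-state peak Cmax,ss = C₀·R = 16 × 2/1 ≈ 32.000 μg/mL.

32.0 μg/mL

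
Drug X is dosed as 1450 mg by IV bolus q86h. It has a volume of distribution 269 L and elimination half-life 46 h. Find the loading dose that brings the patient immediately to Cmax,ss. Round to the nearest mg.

f = (1/2)^(86/46) ≈ 0.273656; accumulation ratio R = 1/(1−f) ≈ 1.37676.
Loading dose to hit Cmax,ss on first dose: D_load = D_maint·R ≈ 1450 × 1.37676 ≈ 1996.30 mg.

1996 mg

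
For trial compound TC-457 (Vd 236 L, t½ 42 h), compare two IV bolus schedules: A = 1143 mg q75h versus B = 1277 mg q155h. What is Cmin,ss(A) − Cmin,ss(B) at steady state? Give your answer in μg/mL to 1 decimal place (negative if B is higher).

Regimen A: f = (1/2)^(75/42) ≈ 0.2900; Cmin,ss = (1143/236)·f/(1−f) ≈ 1.978 μg/mL.
Regimen B: f = (1/2)^(155/42) ≈ 0.0775; Cmin,ss = (1277/236)·f/(1−f) ≈ 0.455 μg/mL.
Difference ≈ 1.978 − 0.455 ≈ 1.523 μg/mL.

1.5 μg/mL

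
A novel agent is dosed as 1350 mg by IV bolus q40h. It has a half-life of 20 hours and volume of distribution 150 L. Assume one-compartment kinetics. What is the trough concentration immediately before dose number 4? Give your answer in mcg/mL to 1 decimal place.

f = (1/2)^(τ/t½) = (1/2)^(40/20) ≈ 0.2500.
C₀ = D/Vd = 1350/150 ≈ 9.000 mcg/mL.
Before the 4th dose, 3 doses have been given. Superposition: Cmin = C₀·(f + f² + … + f^3).
≈ 9.000 × (0.2500 + 0.0625 + 0.0156) ≈ 9.000 × 0.3281 ≈ 2.953 mcg/mL.

3.0 mcg/mL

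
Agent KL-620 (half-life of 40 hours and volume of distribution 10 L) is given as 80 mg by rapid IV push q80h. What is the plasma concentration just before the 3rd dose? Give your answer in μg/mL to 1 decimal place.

f = (1/2)^(τ/t½) = (1/2)^(80/40) ≈ 0.2500.
C₀ = D/Vd = 80/10 ≈ 8.000 μg/mL.
Before the 3rd dose, 2 doses have been given. Superposition: Cmin = C₀·(f + f²).
≈ 8.000 × (0.2500 + 0.0625) ≈ 8.000 × 0.3125 ≈ 2.500 μg/mL.

2.5 μg/mL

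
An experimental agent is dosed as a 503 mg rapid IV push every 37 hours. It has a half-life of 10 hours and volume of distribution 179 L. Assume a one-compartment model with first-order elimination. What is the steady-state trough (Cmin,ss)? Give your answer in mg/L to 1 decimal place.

0.2 mg/L

k = ln2/t½ = ln2/10 ≈ 0.069315 h⁻¹; fraction remaining f = e^(−kτ) = e^(−0.069315×37) ≈ 0.0769.
At steady state, accumulation factor R = 1/(1 − e^(−kτ)) ≈ 1.0833.
Single-dose peak C₀ = D/Vd = 503/179 ≈ 2.810 mg/L.
Steady-state peak Cmax,ss = C₀·R ≈ 2.810 × 1.0833 ≈ 3.044 mg/L.
One interval later, Cmin,ss = Cmax,ss·e^(−kτ) ≈ 3.044 × 0.0769 ≈ 0.234 mg/L.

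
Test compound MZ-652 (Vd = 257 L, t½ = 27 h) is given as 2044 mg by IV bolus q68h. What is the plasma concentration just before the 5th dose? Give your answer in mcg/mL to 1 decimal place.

f = (1/2)^(τ/t½) = (1/2)^(68/27) ≈ 0.1745.
C₀ = D/Vd = 2044/257 ≈ 7.953 mcg/mL.
Before the 5th dose, 4 doses have been given. Superposition: Cmin = C₀·(f + f² + … + f^4).
≈ 7.953 × (0.1745 + 0.0305 + 0.0053 + 0.0009) ≈ 7.953 × 0.2112 ≈ 1.680 mcg/mL.

1.7 mcg/mL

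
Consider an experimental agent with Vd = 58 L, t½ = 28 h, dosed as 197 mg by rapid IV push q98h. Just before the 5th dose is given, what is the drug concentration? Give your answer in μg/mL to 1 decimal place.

0.3 μg/mL

f = (1/2)^(τ/t½) = (1/2)^(98/28) ≈ 0.0884.
C₀ = D/Vd = 197/58 ≈ 3.397 μg/mL.
Before the 5th dose, 4 doses have been given. Superposition: Cmin = C₀·(f + f² + … + f^4).
≈ 3.397 × (0.0884 + 0.0078 + 0.0007 + 0.0001) ≈ 3.397 × 0.0970 ≈ 0.330 μg/mL.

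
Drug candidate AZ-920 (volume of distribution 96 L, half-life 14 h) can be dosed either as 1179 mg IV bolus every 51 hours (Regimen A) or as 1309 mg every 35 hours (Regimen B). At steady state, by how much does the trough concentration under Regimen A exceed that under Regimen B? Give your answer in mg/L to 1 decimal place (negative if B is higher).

Regimen A: f = (1/2)^(51/14) ≈ 0.0801; Cmin,ss = (1179/96)·f/(1−f) ≈ 1.069 mg/L.
Regimen B: f = (1/2)^(35/14) ≈ 0.1768; Cmin,ss = (1309/96)·f/(1−f) ≈ 2.929 mg/L.
Difference ≈ 1.069 − 2.929 ≈ -1.860 mg/L.

-1.9 mg/L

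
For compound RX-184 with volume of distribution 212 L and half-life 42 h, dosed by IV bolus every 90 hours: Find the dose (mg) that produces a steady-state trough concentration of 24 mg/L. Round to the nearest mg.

17382 mg

τ/t½ = 90/42 ≈ 2.1429, so f = (1/2)^(90/42) ≈ 0.226431.
Cmin,ss = (D/Vd)·f/(1−f), so D = Cmin,ss·Vd·(1−f)/f.
D = 24 × 212 × (1−f)/f ≈ 24 × 212 × 3.41636 ≈ 17382.44 mg.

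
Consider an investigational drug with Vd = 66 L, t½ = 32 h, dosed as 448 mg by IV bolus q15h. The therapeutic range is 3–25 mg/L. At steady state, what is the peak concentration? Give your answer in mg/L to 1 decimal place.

τ/t½ = 15/32 ≈ 0.46875, so fraction remaining f = (1/2)^(15/32) ≈ 0.7226.
Accumulation ratio R = 1/(1 − f) ≈ 1/0.2774 ≈ 3.6049.
Single-dose peak C₀ = D/Vd = 448/66 ≈ 6.788 mg/L.
Steady-state peak Cmax,ss = C₀·R ≈ 6.788 × 3.6049 ≈ 24.470 mg/L.
Peak 24.5 mg/L vs MTC 25 mg/L: below toxic threshold.

24.5 mg/L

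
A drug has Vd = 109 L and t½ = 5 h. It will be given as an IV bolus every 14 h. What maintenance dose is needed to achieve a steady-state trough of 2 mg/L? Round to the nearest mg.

τ/t½ = 14/5 ≈ 2.8, so f = (1/2)^(14/5) ≈ 0.143587.
Cmin,ss = (D/Vd)·f/(1−f), so D = Cmin,ss·Vd·(1−f)/f.
D = 2 × 109 × (1−f)/f ≈ 2 × 109 × 5.96442 ≈ 1300.24 mg.

1300 mg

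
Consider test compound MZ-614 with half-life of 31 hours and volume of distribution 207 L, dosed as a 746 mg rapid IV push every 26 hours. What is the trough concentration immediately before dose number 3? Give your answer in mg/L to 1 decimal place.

f = (1/2)^(τ/t½) = (1/2)^(26/31) ≈ 0.5591.
C₀ = D/Vd = 746/207 ≈ 3.604 mg/L.
Before the 3rd dose, 2 doses have been given. Superposition: Cmin = C₀·(f + f²).
≈ 3.604 × (0.5591 + 0.3126) ≈ 3.604 × 0.8717 ≈ 3.142 mg/L.

3.1 mg/L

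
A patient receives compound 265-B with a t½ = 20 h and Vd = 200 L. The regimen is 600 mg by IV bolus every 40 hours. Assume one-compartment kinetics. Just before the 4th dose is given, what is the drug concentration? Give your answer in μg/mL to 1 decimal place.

1.0 μg/mL

f = (1/2)^(τ/t½) = (1/2)^(40/20) ≈ 0.2500.
C₀ = D/Vd = 600/200 ≈ 3.000 μg/mL.
Before the 4th dose, 3 doses have been given. Superposition: Cmin = C₀·(f + f² + … + f^3).
≈ 3.000 × (0.2500 + 0.0625 + 0.0156) ≈ 3.000 × 0.3281 ≈ 0.984 μg/mL.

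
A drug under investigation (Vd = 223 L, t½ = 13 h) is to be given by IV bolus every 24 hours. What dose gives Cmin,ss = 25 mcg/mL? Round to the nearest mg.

14469 mg

τ/t½ = 24/13 ≈ 1.8462, so f = (1/2)^(24/13) ≈ 0.278133.
Cmin,ss = (D/Vd)·f/(1−f), so D = Cmin,ss·Vd·(1−f)/f.
D = 25 × 223 × (1−f)/f ≈ 25 × 223 × 2.59540 ≈ 14469.36 mg.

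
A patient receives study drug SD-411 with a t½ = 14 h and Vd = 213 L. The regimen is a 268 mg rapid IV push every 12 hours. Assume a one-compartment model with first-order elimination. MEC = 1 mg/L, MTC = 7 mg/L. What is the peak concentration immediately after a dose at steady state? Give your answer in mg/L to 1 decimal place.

2.8 mg/L

Over one 12-h interval, 12/14 ≈ 0.85714 half-lives elapse, leaving f ≈ 0.5520 of each dose.
At steady state, accumulation factor R = 1/(1 − e^(−kτ)) ≈ 2.2321.
Single-dose peak C₀ = D/Vd = 268/213 ≈ 1.258 mg/L.
Cmax,ss = C₀/(1 − f) ≈ 1.258/0.4480 ≈ 2.808 mg/L.
Peak 2.8 mg/L vs MTC 7 mg/L: below toxic threshold.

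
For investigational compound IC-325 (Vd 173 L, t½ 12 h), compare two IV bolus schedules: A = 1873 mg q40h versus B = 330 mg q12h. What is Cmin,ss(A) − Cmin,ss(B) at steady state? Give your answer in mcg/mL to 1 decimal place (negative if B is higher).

Regimen A: f = (1/2)^(40/12) ≈ 0.0992; Cmin,ss = (1873/173)·f/(1−f) ≈ 1.192 mcg/mL.
Regimen B: f = (1/2)^(12/12) ≈ 0.5000; Cmin,ss = (330/173)·f/(1−f) ≈ 1.908 mcg/mL.
Difference ≈ 1.192 − 1.908 ≈ -0.716 mcg/mL.

-0.7 mcg/mL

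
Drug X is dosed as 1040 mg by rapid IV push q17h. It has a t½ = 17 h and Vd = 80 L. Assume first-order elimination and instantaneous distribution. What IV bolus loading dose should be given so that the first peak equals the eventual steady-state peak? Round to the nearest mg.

2080 mg

f = (1/2)^(17/17) ≈ 0.500000; accumulation ratio R = 1/(1−f) ≈ 2.00000.
Loading dose to hit Cmax,ss on first dose: D_load = D_maint·R ≈ 1040 × 2.00000 ≈ 2080.00 mg.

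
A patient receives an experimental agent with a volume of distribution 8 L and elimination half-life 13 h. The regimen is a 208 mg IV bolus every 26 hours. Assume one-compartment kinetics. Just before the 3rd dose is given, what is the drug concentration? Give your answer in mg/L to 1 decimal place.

8.1 mg/L

f = (1/2)^(τ/t½) = (1/2)^(26/13) ≈ 0.2500.
C₀ = D/Vd = 208/8 ≈ 26.000 mg/L.
Before the 3rd dose, 2 doses have been given. Superposition: Cmin = C₀·(f + f²).
≈ 26.000 × (0.2500 + 0.0625) ≈ 26.000 × 0.3125 ≈ 8.125 mg/L.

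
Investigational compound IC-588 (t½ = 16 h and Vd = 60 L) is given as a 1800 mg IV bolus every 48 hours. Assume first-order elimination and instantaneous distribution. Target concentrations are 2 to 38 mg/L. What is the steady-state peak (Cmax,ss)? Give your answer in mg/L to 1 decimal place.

34.3 mg/L

The dosing interval is 3 half-lives, so f = 2^(−3) = 0.125.
At steady state, R = 1/(1 − 0.125) = 8/7.
Single-dose peak C₀ = D/Vd = 1800/60 = 30 mg/L.
Steady-state peak Cmax,ss = C₀·R = 30 × 8/7 ≈ 34.286 mg/L.
Peak 34.3 mg/L vs MTC 38 mg/L: below toxic threshold.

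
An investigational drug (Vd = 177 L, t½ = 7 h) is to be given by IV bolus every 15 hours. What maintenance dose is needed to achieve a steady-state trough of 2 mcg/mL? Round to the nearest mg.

1209 mg

τ/t½ = 15/7 ≈ 2.1429, so f = (1/2)^(15/7) ≈ 0.226431.
Cmin,ss = (D/Vd)·f/(1−f), so D = Cmin,ss·Vd·(1−f)/f.
D = 2 × 177 × (1−f)/f ≈ 2 × 177 × 3.41636 ≈ 1209.39 mg.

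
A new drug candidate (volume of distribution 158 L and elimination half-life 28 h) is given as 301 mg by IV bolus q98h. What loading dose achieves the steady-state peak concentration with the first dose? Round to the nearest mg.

330 mg

f = (1/2)^(98/28) ≈ 0.088388; accumulation ratio R = 1/(1−f) ≈ 1.09696.
Loading dose to hit Cmax,ss on first dose: D_load = D_maint·R ≈ 301 × 1.09696 ≈ 330.18 mg.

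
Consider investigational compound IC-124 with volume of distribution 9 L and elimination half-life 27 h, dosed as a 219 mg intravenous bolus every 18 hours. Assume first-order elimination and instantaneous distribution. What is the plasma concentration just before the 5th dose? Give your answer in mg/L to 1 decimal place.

34.9 mg/L

f = (1/2)^(τ/t½) = (1/2)^(18/27) ≈ 0.6300.
C₀ = D/Vd = 219/9 ≈ 24.333 mg/L.
Before the 5th dose, 4 doses have been given. Superposition: Cmin = C₀·(f + f² + … + f^4).
≈ 24.333 × (0.6300 + 0.3969 + 0.2500 + 0.1575) ≈ 24.333 × 1.4344 ≈ 34.903 mg/L.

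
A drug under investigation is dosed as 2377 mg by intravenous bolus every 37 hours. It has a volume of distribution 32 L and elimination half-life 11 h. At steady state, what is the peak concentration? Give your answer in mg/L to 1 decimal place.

82.3 mg/L

τ/t½ = 37/11 ≈ 3.3636, so fraction remaining f = (1/2)^(37/11) ≈ 0.0972.
Accumulation ratio R = 1/(1 − f) ≈ 1/0.9028 ≈ 1.1077.
Each bolus raises the concentration by D/Vd = 2377/32 ≈ 74.281 mg/L.
Steady-state peak Cmax,ss = C₀·R ≈ 74.281 × 1.1077 ≈ 82.281 mg/L.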